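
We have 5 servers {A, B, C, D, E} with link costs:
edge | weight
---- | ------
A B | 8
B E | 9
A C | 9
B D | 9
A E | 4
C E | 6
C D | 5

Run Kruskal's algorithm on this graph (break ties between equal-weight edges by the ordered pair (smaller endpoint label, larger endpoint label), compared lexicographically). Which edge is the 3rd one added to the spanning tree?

C-E

Kruskal's algorithm — process edges by increasing weight (ties by edge label):
A E (4): add. Components now {A,E} {B} {C} {D}
C D (5): add. Components now {A,E} {B} {C,D}
C E (6): add. Components now {A,C,D,E} {B}
A B (8): add. Components now {A,B,C,D,E}
The 3rd edge added is C E.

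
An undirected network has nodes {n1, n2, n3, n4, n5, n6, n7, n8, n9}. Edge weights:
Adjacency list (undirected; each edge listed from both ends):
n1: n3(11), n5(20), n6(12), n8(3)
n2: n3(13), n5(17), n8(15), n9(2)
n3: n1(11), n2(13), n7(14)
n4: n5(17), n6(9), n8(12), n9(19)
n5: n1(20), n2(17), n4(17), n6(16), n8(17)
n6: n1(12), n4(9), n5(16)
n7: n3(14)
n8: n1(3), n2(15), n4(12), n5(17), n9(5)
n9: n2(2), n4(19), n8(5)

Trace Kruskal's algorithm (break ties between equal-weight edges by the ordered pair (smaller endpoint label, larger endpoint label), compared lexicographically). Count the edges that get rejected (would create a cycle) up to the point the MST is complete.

3

Sort edges by weight, then run Kruskal:
n2—n9 (2): add — endpoints in different components.
n1—n8 (3): add — endpoints in different components.
n8—n9 (5): add — endpoints in different components.
n4—n6 (9): add — endpoints in different components.
n1—n3 (11): add — endpoints in different components.
n1—n6 (12): add — endpoints in different components.
n4—n8 (12): skip — n4 and n8 already connected.
n2—n3 (13): skip — n2 and n3 already connected.
n3—n7 (14): add — endpoints in different components.
n2—n8 (15): skip — n2 and n8 already connected.
n5—n6 (16): add — endpoints in different components.
Edges rejected before the tree was complete: 3.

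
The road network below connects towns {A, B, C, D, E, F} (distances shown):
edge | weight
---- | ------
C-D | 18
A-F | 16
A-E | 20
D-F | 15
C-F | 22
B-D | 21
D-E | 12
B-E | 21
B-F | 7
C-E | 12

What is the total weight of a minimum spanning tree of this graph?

62

Kruskal's algorithm — process edges by increasing weight (ties by edge label):
B-F (7): add — endpoints in different components.
C-E (12): add — endpoints in different components.
D-E (12): add — endpoints in different components.
D-F (15): add — endpoints in different components.
A-F (16): add — endpoints in different components.
MST edges: B-F, C-E, D-E, D-F, A-F; total weight 7+12+12+15+16 = 62.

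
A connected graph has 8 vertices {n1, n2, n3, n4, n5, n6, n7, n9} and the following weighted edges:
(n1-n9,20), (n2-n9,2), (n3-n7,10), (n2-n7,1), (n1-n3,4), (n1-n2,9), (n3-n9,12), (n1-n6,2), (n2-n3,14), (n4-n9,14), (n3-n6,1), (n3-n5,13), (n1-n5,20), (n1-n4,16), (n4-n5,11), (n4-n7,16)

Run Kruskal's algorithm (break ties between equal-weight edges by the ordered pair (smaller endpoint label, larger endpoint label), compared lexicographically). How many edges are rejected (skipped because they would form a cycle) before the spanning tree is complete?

Sort edges by weight, then run Kruskal:
n2-n7 (1): add — endpoints in different components.
n3-n6 (1): add — endpoints in different components.
n1-n6 (2): add — endpoints in different components.
n2-n9 (2): add — endpoints in different components.
n1-n3 (4): skip — n1 and n3 already connected.
n1-n2 (9): add — endpoints in different components.
n3-n7 (10): skip — n3 and n7 already connected.
n4-n5 (11): add — endpoints in different components.
n3-n9 (12): skip — n9 and n3 already connected.
n3-n5 (13): add — endpoints in different components.
Edges rejected before the tree was complete: 3.

3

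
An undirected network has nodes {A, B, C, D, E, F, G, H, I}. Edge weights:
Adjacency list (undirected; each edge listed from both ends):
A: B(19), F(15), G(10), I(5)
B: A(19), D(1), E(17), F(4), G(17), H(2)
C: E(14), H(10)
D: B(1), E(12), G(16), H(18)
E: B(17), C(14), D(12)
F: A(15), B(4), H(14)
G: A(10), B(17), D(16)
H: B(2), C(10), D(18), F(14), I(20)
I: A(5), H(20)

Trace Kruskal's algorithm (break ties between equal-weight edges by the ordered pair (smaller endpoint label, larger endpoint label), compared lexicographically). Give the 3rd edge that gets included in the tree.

B-F

Kruskal's algorithm — process edges by increasing weight (ties by edge label):
B—D (1): add — endpoints in different components.
B—H (2): add — endpoints in different components.
B—F (4): add — endpoints in different components.
A—I (5): add — endpoints in different components.
A—G (10): add — endpoints in different components.
C—H (10): add — endpoints in different components.
D—E (12): add — endpoints in different components.
C—E (14): skip — C and E already connected.
F—H (14): skip — F and H already connected.
A—F (15): add — endpoints in different components.
The 3rd edge added is B—F.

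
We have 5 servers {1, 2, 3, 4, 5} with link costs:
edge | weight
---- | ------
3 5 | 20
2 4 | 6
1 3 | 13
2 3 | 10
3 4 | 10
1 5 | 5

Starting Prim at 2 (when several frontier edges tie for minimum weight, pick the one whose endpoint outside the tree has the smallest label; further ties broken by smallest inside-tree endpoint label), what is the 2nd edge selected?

Prim, starting at 2.
Step 1: cheapest edge leaving the tree is 2 4 (6); add 4.
Step 2: cheapest edge leaving the tree is 2 3 (10); add 3.
Step 3: cheapest edge leaving the tree is 1 3 (13); add 1.
Step 4: cheapest edge leaving the tree is 1 5 (5); add 5.
The 2nd edge added is 2 3.

2-3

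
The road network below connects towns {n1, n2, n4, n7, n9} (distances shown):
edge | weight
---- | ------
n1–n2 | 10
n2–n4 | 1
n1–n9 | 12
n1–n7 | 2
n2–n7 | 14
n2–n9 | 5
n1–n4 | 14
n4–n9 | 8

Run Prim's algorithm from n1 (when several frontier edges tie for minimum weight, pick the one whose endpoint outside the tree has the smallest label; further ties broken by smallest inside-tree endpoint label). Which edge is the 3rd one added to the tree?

Grow the tree from n1 using Prim:
Step 1: frontier [n1–n7 2, n1–n2 10, n1–n9 12, n1–n4 14] → take n1–n7 (2); add n7.
Step 2: frontier [n1–n2 10, n1–n9 12, n1–n4 14, n2–n7 14] → take n1–n2 (10); add n2.
Step 3: frontier [n1–n9 12, n1–n4 14, n2–n4 1, n2–n9 5] → take n2–n4 (1); add n4.
Step 4: frontier [n1–n9 12, n2–n9 5, n4–n9 8] → take n2–n9 (5); add n9.
The 3rd edge added is n2–n4.

n2-n4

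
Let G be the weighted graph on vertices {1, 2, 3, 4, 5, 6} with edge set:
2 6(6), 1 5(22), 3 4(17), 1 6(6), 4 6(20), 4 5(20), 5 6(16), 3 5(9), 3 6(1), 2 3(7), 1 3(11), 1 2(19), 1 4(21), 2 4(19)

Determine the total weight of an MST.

Prim, starting at 3.
Step 1: cheapest edge leaving the tree is 3 6 (1); add 6.
Step 2: cheapest edge leaving the tree is 1 6 (6); add 1.
Step 3: cheapest edge leaving the tree is 2 6 (6); add 2.
Step 4: cheapest edge leaving the tree is 3 5 (9); add 5.
Step 5: cheapest edge leaving the tree is 3 4 (17); add 4.
MST edges: 3 6, 1 6, 2 6, 3 5, 3 4; total weight 1+6+6+9+17 = 39.

39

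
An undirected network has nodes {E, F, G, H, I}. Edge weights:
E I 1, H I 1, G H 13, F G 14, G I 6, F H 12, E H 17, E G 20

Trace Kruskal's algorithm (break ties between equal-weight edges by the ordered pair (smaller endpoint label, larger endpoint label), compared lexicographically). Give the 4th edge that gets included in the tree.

F-H

Kruskal: consider edges lightest-first.
E I (1): add — endpoints in different components.
H I (1): add — endpoints in different components.
G I (6): add — endpoints in different components.
F H (12): add — endpoints in different components.
The 4th edge added is F H.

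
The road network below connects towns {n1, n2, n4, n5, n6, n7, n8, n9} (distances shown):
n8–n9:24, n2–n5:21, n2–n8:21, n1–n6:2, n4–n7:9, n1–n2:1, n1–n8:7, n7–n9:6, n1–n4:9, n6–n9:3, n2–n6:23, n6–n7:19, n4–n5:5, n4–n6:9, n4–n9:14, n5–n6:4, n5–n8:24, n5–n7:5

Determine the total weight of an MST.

Sort edges by weight, then run Kruskal:
n1–n2 (1): add — endpoints in different components.
n1–n6 (2): add — endpoints in different components.
n6–n9 (3): add — endpoints in different components.
n5–n6 (4): add — endpoints in different components.
n4–n5 (5): add — endpoints in different components.
n5–n7 (5): add — endpoints in different components.
n7–n9 (6): skip — n7 and n9 already connected.
n1–n8 (7): add — endpoints in different components.
MST edges: n1–n2, n1–n6, n6–n9, n5–n6, n4–n5, n5–n7, n1–n8; total weight 1+2+3+4+5+5+7 = 27.

27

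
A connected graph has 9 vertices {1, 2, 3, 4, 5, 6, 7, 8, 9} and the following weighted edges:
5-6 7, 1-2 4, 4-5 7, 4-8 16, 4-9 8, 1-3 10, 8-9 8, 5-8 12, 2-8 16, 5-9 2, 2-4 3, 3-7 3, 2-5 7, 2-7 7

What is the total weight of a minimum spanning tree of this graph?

41

Prim's algorithm from 8:
Step 1: frontier [8-9 8, 5-8 12, 2-8 16, 4-8 16] → take 8-9 (8); add 9.
Step 2: frontier [5-8 12, 2-8 16, 4-8 16, 5-9 2, 4-9 8] → take 5-9 (2); add 5.
Step 3: frontier [2-5 7, 4-5 7, 5-6 7, 2-8 16, 4-8 16, 4-9 8] → take 2-5 (7); add 2.
Step 4: frontier [2-4 3, 1-2 4, 2-7 7, 4-5 7, 5-6 7, 4-8 16, 4-9 8] → take 2-4 (3); add 4.
Step 5: frontier [1-2 4, 2-7 7, 5-6 7] → take 1-2 (4); add 1.
Step 6: frontier [1-3 10, 2-7 7, 5-6 7] → take 5-6 (7); add 6.
Step 7: frontier [1-3 10, 2-7 7] → take 2-7 (7); add 7.
Step 8: frontier [1-3 10, 3-7 3] → take 3-7 (3); add 3.
MST edges: 8-9, 5-9, 2-5, 2-4, 1-2, 5-6, 2-7, 3-7; total weight 8+2+7+3+4+7+7+3 = 41.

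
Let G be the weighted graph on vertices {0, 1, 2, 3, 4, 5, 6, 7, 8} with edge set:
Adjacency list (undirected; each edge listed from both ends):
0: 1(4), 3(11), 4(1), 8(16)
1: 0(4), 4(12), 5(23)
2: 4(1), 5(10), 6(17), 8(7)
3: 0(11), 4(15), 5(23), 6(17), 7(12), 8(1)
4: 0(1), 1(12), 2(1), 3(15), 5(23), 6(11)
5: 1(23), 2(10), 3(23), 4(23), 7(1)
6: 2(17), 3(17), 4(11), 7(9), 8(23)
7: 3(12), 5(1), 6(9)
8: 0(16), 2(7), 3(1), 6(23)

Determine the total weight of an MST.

Kruskal: consider edges lightest-first.
0-4 (1): add — endpoints in different components.
2-4 (1): add — endpoints in different components.
3-8 (1): add — endpoints in different components.
5-7 (1): add — endpoints in different components.
0-1 (4): add — endpoints in different components.
2-8 (7): add — endpoints in different components.
6-7 (9): add — endpoints in different components.
2-5 (10): add — endpoints in different components.
MST edges: 0-4, 2-4, 3-8, 5-7, 0-1, 2-8, 6-7, 2-5; total weight 1+1+1+1+4+7+9+10 = 34.

34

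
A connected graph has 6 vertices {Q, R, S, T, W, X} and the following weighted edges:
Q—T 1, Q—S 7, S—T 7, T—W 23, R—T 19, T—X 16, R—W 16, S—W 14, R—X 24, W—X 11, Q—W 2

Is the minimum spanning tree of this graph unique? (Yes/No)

No

Sort edges by weight, then run Kruskal:
Q—T (1): add. Components now {X} {Q,T} {R} {W} {S}
Q—W (2): add. Components now {X} {Q,T,W} {R} {S}
Q—S (7): add. Components now {X} {Q,S,T,W} {R}
S—T (7): skip — S and T already connected.
W—X (11): add. Components now {Q,S,T,W,X} {R}
S—W (14): skip — W and S already connected.
R—W (16): add. Components now {Q,R,S,T,W,X}
Non-tree edge S—T has weight 7, equal to the heaviest edge on its tree cycle — swapping gives another MST of the same weight. Not unique.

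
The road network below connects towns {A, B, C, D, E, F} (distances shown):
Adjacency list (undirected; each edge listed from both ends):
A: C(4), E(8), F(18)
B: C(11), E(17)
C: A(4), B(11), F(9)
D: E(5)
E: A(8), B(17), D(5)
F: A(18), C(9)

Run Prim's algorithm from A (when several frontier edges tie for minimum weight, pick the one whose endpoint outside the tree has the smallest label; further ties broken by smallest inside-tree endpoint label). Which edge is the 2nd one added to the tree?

A-E

Prim's algorithm from A:
Step 1: cheapest edge leaving the tree is A-C (4); add C.
Step 2: cheapest edge leaving the tree is A-E (8); add E.
Step 3: cheapest edge leaving the tree is D-E (5); add D.
Step 4: cheapest edge leaving the tree is C-F (9); add F.
Step 5: cheapest edge leaving the tree is B-C (11); add B.
The 2nd edge added is A-E.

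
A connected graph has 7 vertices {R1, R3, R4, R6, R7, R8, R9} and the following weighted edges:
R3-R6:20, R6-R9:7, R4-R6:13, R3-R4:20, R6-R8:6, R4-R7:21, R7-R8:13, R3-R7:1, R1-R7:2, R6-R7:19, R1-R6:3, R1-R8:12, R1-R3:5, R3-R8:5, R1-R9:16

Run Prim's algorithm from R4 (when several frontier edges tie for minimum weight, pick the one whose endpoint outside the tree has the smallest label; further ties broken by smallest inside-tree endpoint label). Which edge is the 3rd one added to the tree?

Prim's algorithm from R4:
Step 1: cheapest edge leaving the tree is R4-R6 (13); add R6.
Step 2: cheapest edge leaving the tree is R1-R6 (3); add R1.
Step 3: cheapest edge leaving the tree is R1-R7 (2); add R7.
Step 4: cheapest edge leaving the tree is R3-R7 (1); add R3.
Step 5: cheapest edge leaving the tree is R3-R8 (5); add R8.
Step 6: cheapest edge leaving the tree is R6-R9 (7); add R9.
The 3rd edge added is R1-R7.

R1-R7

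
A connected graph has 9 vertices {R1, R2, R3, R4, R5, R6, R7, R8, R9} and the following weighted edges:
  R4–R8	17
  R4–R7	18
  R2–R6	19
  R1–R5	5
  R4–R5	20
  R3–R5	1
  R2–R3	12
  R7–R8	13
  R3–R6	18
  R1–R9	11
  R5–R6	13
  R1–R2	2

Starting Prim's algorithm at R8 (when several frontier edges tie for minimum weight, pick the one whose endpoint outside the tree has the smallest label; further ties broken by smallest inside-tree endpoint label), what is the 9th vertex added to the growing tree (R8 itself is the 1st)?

R6

Prim, starting at R8.
Step 1: frontier [R7–R8 13, R4–R8 17] → take R7–R8 (13); add R7.
Step 2: frontier [R4–R7 18, R4–R8 17] → take R4–R8 (17); add R4.
Step 3: frontier [R4–R5 20] → take R4–R5 (20); add R5.
Step 4: frontier [R3–R5 1, R1–R5 5, R5–R6 13] → take R3–R5 (1); add R3.
Step 5: frontier [R2–R3 12, R3–R6 18, R1–R5 5, R5–R6 13] → take R1–R5 (5); add R1.
Step 6: frontier [R1–R2 2, R1–R9 11, R2–R3 12, R3–R6 18, R5–R6 13] → take R1–R2 (2); add R2.
Step 7: frontier [R1–R9 11, R2–R6 19, R3–R6 18, R5–R6 13] → take R1–R9 (11); add R9.
Step 8: frontier [R2–R6 19, R3–R6 18, R5–R6 13] → take R5–R6 (13); add R6.
Vertex order: R8, R7, R4, R5, R3, R1, R2, R9, R6. The 9th vertex is R6.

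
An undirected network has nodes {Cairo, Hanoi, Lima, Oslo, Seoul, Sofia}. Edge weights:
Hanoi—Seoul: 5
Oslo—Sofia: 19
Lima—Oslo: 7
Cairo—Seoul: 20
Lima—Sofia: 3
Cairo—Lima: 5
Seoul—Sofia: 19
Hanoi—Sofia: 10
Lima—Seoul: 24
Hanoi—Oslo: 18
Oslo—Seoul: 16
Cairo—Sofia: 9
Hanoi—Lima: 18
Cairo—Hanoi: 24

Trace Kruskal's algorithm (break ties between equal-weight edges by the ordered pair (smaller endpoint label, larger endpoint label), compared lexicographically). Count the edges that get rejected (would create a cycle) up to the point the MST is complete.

1

Kruskal: consider edges lightest-first.
Lima—Sofia (3): add. Components now {Seoul} {Cairo} {Lima,Sofia} {Hanoi} {Oslo}
Cairo—Lima (5): add. Components now {Seoul} {Cairo,Lima,Sofia} {Hanoi} {Oslo}
Hanoi—Seoul (5): add. Components now {Hanoi,Seoul} {Cairo,Lima,Sofia} {Oslo}
Lima—Oslo (7): add. Components now {Hanoi,Seoul} {Cairo,Lima,Oslo,Sofia}
Cairo—Sofia (9): skip — Cairo and Sofia already connected.
Hanoi—Sofia (10): add. Components now {Cairo,Hanoi,Lima,Oslo,Seoul,Sofia}
Edges rejected before the tree was complete: 1.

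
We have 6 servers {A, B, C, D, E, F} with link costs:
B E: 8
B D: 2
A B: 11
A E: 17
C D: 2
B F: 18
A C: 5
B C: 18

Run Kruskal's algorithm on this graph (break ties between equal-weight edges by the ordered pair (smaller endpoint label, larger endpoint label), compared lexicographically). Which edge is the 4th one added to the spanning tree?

B-E

Sort edges by weight, then run Kruskal:
B D (2): add — endpoints in different components.
C D (2): add — endpoints in different components.
A C (5): add — endpoints in different components.
B E (8): add — endpoints in different components.
A B (11): skip — A and B already connected.
A E (17): skip — A and E already connected.
B C (18): skip — B and C already connected.
B F (18): add — endpoints in different components.
The 4th edge added is B E.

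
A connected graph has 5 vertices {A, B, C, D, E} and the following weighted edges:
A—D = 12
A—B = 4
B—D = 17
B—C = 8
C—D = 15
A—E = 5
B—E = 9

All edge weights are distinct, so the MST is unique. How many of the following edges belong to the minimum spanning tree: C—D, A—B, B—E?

1

Kruskal: consider edges lightest-first.
A—B (4): add — endpoints in different components.
A—E (5): add — endpoints in different components.
B—C (8): add — endpoints in different components.
B—E (9): skip — B and E already connected.
A—D (12): add — endpoints in different components.
MST edge set: {A—B, A—E, B—C, A—D}.
Of the listed edges, {A—B} are in the MST → 1.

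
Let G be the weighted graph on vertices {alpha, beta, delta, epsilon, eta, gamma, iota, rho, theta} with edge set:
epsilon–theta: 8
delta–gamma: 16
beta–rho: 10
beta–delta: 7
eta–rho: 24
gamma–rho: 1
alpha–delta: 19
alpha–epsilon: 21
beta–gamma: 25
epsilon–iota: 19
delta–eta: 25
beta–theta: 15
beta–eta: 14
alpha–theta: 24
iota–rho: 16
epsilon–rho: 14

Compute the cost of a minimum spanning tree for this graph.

Prim, starting at theta.
Step 1: cheapest edge leaving the tree is epsilon–theta (8); add epsilon.
Step 2: cheapest edge leaving the tree is epsilon–rho (14); add rho.
Step 3: cheapest edge leaving the tree is gamma–rho (1); add gamma.
Step 4: cheapest edge leaving the tree is beta–rho (10); add beta.
Step 5: cheapest edge leaving the tree is beta–delta (7); add delta.
Step 6: cheapest edge leaving the tree is beta–eta (14); add eta.
Step 7: cheapest edge leaving the tree is iota–rho (16); add iota.
Step 8: cheapest edge leaving the tree is alpha–delta (19); add alpha.
MST edges: epsilon–theta, epsilon–rho, gamma–rho, beta–rho, beta–delta, beta–eta, iota–rho, alpha–delta; total weight 8+14+1+10+7+14+16+19 = 89.

89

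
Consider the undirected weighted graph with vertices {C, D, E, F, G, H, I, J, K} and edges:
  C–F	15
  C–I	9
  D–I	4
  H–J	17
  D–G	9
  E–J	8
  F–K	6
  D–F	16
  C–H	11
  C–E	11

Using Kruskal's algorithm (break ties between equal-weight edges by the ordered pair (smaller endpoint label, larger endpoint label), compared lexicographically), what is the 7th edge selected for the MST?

C-H

Sort edges by weight, then run Kruskal:
D–I (4): add — endpoints in different components.
F–K (6): add — endpoints in different components.
E–J (8): add — endpoints in different components.
C–I (9): add — endpoints in different components.
D–G (9): add — endpoints in different components.
C–E (11): add — endpoints in different components.
C–H (11): add — endpoints in different components.
C–F (15): add — endpoints in different components.
The 7th edge added is C–H.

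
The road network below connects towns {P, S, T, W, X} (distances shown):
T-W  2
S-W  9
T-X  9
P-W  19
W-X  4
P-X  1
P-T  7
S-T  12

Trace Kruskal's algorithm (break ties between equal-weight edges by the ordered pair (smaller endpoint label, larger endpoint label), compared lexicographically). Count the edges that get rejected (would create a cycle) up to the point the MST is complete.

1

Kruskal's algorithm — process edges by increasing weight (ties by edge label):
P-X (1): add. Components now {S} {P,X} {T} {W}
T-W (2): add. Components now {S} {P,X} {T,W}
W-X (4): add. Components now {S} {P,T,W,X}
P-T (7): skip — P and T already connected.
S-W (9): add. Components now {P,S,T,W,X}
Edges rejected before the tree was complete: 1.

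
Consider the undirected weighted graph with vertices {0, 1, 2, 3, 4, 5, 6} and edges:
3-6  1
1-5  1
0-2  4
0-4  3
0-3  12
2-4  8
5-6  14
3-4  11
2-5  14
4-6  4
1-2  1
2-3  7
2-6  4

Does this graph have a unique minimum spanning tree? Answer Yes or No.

No

Sort edges by weight, then run Kruskal:
1-2 (1): add. Components now {0} {1,2} {3} {4} {5} {6}
1-5 (1): add. Components now {0} {1,2,5} {3} {4} {6}
3-6 (1): add. Components now {0} {1,2,5} {3,6} {4}
0-4 (3): add. Components now {0,4} {1,2,5} {3,6}
0-2 (4): add. Components now {0,1,2,4,5} {3,6}
2-6 (4): add. Components now {0,1,2,3,4,5,6}
Non-tree edge 4-6 has weight 4, equal to the heaviest edge on its tree cycle — swapping gives another MST of the same weight. Not unique.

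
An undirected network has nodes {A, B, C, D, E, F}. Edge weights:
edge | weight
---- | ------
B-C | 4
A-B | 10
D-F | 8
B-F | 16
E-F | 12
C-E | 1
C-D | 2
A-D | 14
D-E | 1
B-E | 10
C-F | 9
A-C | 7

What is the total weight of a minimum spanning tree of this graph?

Kruskal: consider edges lightest-first.
C-E (1): add. Components now {A} {B} {C,E} {D} {F}
D-E (1): add. Components now {A} {B} {C,D,E} {F}
C-D (2): skip — C and D already connected.
B-C (4): add. Components now {A} {B,C,D,E} {F}
A-C (7): add. Components now {A,B,C,D,E} {F}
D-F (8): add. Components now {A,B,C,D,E,F}
MST edges: C-E, D-E, B-C, A-C, D-F; total weight 1+1+4+7+8 = 21.

21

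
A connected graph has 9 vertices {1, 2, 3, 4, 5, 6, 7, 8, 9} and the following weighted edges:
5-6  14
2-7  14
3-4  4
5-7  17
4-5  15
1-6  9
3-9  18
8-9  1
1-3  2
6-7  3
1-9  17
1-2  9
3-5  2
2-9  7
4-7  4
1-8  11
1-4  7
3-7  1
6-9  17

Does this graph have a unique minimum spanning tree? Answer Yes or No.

Kruskal: consider edges lightest-first.
3-7 (1): add — endpoints in different components.
8-9 (1): add — endpoints in different components.
1-3 (2): add — endpoints in different components.
3-5 (2): add — endpoints in different components.
6-7 (3): add — endpoints in different components.
3-4 (4): add — endpoints in different components.
4-7 (4): skip — 4 and 7 already connected.
1-4 (7): skip — 1 and 4 already connected.
2-9 (7): add — endpoints in different components.
1-2 (9): add — endpoints in different components.
Non-tree edge 4-7 has weight 4, equal to the heaviest edge on its tree cycle — swapping gives another MST of the same weight. Not unique.

No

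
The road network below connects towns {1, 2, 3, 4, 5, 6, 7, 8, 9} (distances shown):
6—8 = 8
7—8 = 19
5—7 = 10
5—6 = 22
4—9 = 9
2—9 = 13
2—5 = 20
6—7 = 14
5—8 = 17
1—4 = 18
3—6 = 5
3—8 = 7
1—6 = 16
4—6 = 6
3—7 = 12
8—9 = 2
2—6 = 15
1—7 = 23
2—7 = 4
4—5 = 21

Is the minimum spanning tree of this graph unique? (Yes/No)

Kruskal: consider edges lightest-first.
8—9 (2): add — endpoints in different components.
2—7 (4): add — endpoints in different components.
3—6 (5): add — endpoints in different components.
4—6 (6): add — endpoints in different components.
3—8 (7): add — endpoints in different components.
6—8 (8): skip — 6 and 8 already connected.
4—9 (9): skip — 4 and 9 already connected.
5—7 (10): add — endpoints in different components.
3—7 (12): add — endpoints in different components.
2—9 (13): skip — 2 and 9 already connected.
6—7 (14): skip — 6 and 7 already connected.
2—6 (15): skip — 2 and 6 already connected.
1—6 (16): add — endpoints in different components.
Every non-tree edge has weight strictly greater than the heaviest edge on the tree path between its endpoints, so the MST is unique.

Yes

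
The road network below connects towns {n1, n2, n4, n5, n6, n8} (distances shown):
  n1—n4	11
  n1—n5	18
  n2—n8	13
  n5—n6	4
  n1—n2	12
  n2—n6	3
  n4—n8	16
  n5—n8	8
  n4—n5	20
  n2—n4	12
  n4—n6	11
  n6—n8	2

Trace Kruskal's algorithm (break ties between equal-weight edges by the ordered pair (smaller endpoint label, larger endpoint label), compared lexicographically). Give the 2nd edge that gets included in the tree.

n2-n6

Kruskal: consider edges lightest-first.
n6—n8 (2): add — endpoints in different components.
n2—n6 (3): add — endpoints in different components.
n5—n6 (4): add — endpoints in different components.
n5—n8 (8): skip — n5 and n8 already connected.
n1—n4 (11): add — endpoints in different components.
n4—n6 (11): add — endpoints in different components.
The 2nd edge added is n2—n6.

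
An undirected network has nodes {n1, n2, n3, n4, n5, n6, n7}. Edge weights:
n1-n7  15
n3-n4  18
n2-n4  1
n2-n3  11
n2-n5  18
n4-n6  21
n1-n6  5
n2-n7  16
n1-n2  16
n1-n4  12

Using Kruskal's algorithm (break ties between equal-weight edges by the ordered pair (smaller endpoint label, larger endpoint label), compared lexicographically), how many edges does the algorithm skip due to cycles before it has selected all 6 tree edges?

Sort edges by weight, then run Kruskal:
n2-n4 (1): add — endpoints in different components.
n1-n6 (5): add — endpoints in different components.
n2-n3 (11): add — endpoints in different components.
n1-n4 (12): add — endpoints in different components.
n1-n7 (15): add — endpoints in different components.
n1-n2 (16): skip — n1 and n2 already connected.
n2-n7 (16): skip — n7 and n2 already connected.
n2-n5 (18): add — endpoints in different components.
Edges rejected before the tree was complete: 2.

2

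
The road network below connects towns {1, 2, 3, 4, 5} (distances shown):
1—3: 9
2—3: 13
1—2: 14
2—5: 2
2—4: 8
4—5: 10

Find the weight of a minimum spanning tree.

Kruskal's algorithm — process edges by increasing weight (ties by edge label):
2—5 (2): add. Components now {1} {2,5} {3} {4}
2—4 (8): add. Components now {1} {2,4,5} {3}
1—3 (9): add. Components now {1,3} {2,4,5}
4—5 (10): skip — 4 and 5 already connected.
2—3 (13): add. Components now {1,2,3,4,5}
MST edges: 2—5, 2—4, 1—3, 2—3; total weight 2+8+9+13 = 32.

32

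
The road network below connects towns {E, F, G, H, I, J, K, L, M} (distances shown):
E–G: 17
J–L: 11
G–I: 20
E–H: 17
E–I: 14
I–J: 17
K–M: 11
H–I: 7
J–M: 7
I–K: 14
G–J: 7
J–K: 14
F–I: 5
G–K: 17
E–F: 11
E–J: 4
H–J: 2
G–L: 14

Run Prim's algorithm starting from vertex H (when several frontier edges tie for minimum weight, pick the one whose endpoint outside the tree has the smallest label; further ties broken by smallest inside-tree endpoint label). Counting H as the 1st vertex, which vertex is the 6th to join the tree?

F

Prim, starting at H.
Step 1: cheapest edge leaving the tree is H–J (2); add J.
Step 2: cheapest edge leaving the tree is E–J (4); add E.
Step 3: cheapest edge leaving the tree is G–J (7); add G.
Step 4: cheapest edge leaving the tree is H–I (7); add I.
Step 5: cheapest edge leaving the tree is F–I (5); add F.
Step 6: cheapest edge leaving the tree is J–M (7); add M.
Step 7: cheapest edge leaving the tree is K–M (11); add K.
Step 8: cheapest edge leaving the tree is J–L (11); add L.
Vertex order: H, J, E, G, I, F, M, K, L. The 6th vertex is F.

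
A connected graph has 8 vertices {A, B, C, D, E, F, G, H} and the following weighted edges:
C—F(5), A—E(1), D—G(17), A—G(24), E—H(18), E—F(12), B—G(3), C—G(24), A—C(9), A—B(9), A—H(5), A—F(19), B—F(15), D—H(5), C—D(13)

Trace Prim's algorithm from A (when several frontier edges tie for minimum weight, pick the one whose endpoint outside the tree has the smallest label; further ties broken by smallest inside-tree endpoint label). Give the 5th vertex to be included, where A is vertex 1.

Prim, starting at A.
Step 1: cheapest edge leaving the tree is A—E (1); add E.
Step 2: cheapest edge leaving the tree is A—H (5); add H.
Step 3: cheapest edge leaving the tree is D—H (5); add D.
Step 4: cheapest edge leaving the tree is A—B (9); add B.
Step 5: cheapest edge leaving the tree is B—G (3); add G.
Step 6: cheapest edge leaving the tree is A—C (9); add C.
Step 7: cheapest edge leaving the tree is C—F (5); add F.
Vertex order: A, E, H, D, B, G, C, F. The 5th vertex is B.

B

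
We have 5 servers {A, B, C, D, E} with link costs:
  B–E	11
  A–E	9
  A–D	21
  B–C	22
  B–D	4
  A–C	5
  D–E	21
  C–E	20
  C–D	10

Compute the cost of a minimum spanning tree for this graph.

28

Prim, starting at B.
Step 1: frontier [B–D 4, B–E 11, B–C 22] → take B–D (4); add D.
Step 2: frontier [B–E 11, B–C 22, C–D 10, A–D 21, D–E 21] → take C–D (10); add C.
Step 3: frontier [B–E 11, A–C 5, C–E 20, A–D 21, D–E 21] → take A–C (5); add A.
Step 4: frontier [A–E 9, B–E 11, C–E 20, D–E 21] → take A–E (9); add E.
MST edges: B–D, C–D, A–C, A–E; total weight 4+10+5+9 = 28.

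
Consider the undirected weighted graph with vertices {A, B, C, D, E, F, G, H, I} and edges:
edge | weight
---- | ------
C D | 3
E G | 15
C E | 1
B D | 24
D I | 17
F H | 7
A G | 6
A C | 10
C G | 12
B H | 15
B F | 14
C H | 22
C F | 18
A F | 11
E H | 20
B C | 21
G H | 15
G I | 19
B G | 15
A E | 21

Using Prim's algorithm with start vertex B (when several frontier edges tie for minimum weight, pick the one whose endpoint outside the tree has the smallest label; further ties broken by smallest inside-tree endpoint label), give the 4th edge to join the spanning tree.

A-G

Prim, starting at B.
Step 1: cheapest edge leaving the tree is B F (14); add F.
Step 2: cheapest edge leaving the tree is F H (7); add H.
Step 3: cheapest edge leaving the tree is A F (11); add A.
Step 4: cheapest edge leaving the tree is A G (6); add G.
Step 5: cheapest edge leaving the tree is A C (10); add C.
Step 6: cheapest edge leaving the tree is C E (1); add E.
Step 7: cheapest edge leaving the tree is C D (3); add D.
Step 8: cheapest edge leaving the tree is D I (17); add I.
The 4th edge added is A G.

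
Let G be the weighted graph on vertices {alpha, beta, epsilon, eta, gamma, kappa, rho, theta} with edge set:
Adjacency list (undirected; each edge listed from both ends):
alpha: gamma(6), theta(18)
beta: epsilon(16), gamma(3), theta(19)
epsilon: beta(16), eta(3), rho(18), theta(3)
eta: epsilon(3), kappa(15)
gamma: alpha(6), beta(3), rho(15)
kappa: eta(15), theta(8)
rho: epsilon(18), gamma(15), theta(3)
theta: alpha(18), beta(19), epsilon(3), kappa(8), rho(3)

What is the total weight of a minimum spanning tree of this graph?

Prim's algorithm from gamma:
Step 1: frontier [beta-gamma 3, alpha-gamma 6, gamma-rho 15] → take beta-gamma (3); add beta.
Step 2: frontier [beta-epsilon 16, beta-theta 19, alpha-gamma 6, gamma-rho 15] → take alpha-gamma (6); add alpha.
Step 3: frontier [alpha-theta 18, beta-epsilon 16, beta-theta 19, gamma-rho 15] → take gamma-rho (15); add rho.
Step 4: frontier [alpha-theta 18, beta-epsilon 16, beta-theta 19, rho-theta 3, epsilon-rho 18] → take rho-theta (3); add theta.
Step 5: frontier [beta-epsilon 16, epsilon-rho 18, epsilon-theta 3, kappa-theta 8] → take epsilon-theta (3); add epsilon.
Step 6: frontier [epsilon-eta 3, kappa-theta 8] → take epsilon-eta (3); add eta.
Step 7: frontier [eta-kappa 15, kappa-theta 8] → take kappa-theta (8); add kappa.
MST edges: beta-gamma, alpha-gamma, gamma-rho, rho-theta, epsilon-theta, epsilon-eta, kappa-theta; total weight 3+6+15+3+3+3+8 = 41.

41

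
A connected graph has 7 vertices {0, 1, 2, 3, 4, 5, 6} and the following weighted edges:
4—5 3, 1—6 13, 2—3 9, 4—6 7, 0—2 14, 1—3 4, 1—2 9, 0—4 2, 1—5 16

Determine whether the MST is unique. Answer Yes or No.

No

Kruskal's algorithm — process edges by increasing weight (ties by edge label):
0—4 (2): add. Components now {0,4} {1} {2} {3} {5} {6}
4—5 (3): add. Components now {0,4,5} {1} {2} {3} {6}
1—3 (4): add. Components now {0,4,5} {1,3} {2} {6}
4—6 (7): add. Components now {0,4,5,6} {1,3} {2}
1—2 (9): add. Components now {0,4,5,6} {1,2,3}
2—3 (9): skip — 2 and 3 already connected.
1—6 (13): add. Components now {0,1,2,3,4,5,6}
Non-tree edge 2—3 has weight 9, equal to the heaviest edge on its tree cycle — swapping gives another MST of the same weight. Not unique.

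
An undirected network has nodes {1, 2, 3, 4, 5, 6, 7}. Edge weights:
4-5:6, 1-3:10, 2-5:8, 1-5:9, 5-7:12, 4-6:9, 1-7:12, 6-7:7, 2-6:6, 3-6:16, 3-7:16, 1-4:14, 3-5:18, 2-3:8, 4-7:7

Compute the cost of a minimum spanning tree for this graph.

Kruskal's algorithm — process edges by increasing weight (ties by edge label):
2-6 (6): add. Components now {1} {2,6} {3} {4} {5} {7}
4-5 (6): add. Components now {1} {2,6} {3} {4,5} {7}
4-7 (7): add. Components now {1} {2,6} {3} {4,5,7}
6-7 (7): add. Components now {1} {2,4,5,6,7} {3}
2-3 (8): add. Components now {1} {2,3,4,5,6,7}
2-5 (8): skip — 2 and 5 already connected.
1-5 (9): add. Components now {1,2,3,4,5,6,7}
MST edges: 2-6, 4-5, 4-7, 6-7, 2-3, 1-5; total weight 6+6+7+7+8+9 = 43.

43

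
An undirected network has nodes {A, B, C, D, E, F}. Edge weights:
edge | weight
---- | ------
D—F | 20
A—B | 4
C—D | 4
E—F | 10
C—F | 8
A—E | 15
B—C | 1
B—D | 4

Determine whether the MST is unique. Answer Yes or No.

No

Kruskal's algorithm — process edges by increasing weight (ties by edge label):
B—C (1): add. Components now {A} {B,C} {D} {E} {F}
A—B (4): add. Components now {A,B,C} {D} {E} {F}
B—D (4): add. Components now {A,B,C,D} {E} {F}
C—D (4): skip — C and D already connected.
C—F (8): add. Components now {A,B,C,D,F} {E}
E—F (10): add. Components now {A,B,C,D,E,F}
Non-tree edge C—D has weight 4, equal to the heaviest edge on its tree cycle — swapping gives another MST of the same weight. Not unique.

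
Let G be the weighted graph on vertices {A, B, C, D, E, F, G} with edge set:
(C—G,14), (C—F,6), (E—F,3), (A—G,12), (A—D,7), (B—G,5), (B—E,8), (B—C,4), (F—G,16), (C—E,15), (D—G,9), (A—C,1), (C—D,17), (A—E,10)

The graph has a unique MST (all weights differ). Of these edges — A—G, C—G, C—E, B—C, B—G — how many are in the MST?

Sort edges by weight, then run Kruskal:
A—C (1): add. Components now {A,C} {B} {D} {E} {F} {G}
E—F (3): add. Components now {A,C} {B} {D} {E,F} {G}
B—C (4): add. Components now {A,B,C} {D} {E,F} {G}
B—G (5): add. Components now {A,B,C,G} {D} {E,F}
C—F (6): add. Components now {A,B,C,E,F,G} {D}
A—D (7): add. Components now {A,B,C,D,E,F,G}
MST edge set: {A—C, E—F, B—C, B—G, C—F, A—D}.
Of the listed edges, {B—C, B—G} are in the MST → 2.

2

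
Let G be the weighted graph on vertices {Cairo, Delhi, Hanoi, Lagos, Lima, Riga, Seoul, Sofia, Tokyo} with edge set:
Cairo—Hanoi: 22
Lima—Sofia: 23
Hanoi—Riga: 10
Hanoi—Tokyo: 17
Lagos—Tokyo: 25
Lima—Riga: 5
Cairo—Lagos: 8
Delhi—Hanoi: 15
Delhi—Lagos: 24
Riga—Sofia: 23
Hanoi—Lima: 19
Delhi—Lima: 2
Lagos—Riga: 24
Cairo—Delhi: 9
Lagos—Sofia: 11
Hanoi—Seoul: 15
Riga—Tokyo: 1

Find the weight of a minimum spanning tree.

Grow the tree from Lagos using Prim:
Step 1: cheapest edge leaving the tree is Cairo—Lagos (8); add Cairo.
Step 2: cheapest edge leaving the tree is Cairo—Delhi (9); add Delhi.
Step 3: cheapest edge leaving the tree is Delhi—Lima (2); add Lima.
Step 4: cheapest edge leaving the tree is Lima—Riga (5); add Riga.
Step 5: cheapest edge leaving the tree is Riga—Tokyo (1); add Tokyo.
Step 6: cheapest edge leaving the tree is Hanoi—Riga (10); add Hanoi.
Step 7: cheapest edge leaving the tree is Lagos—Sofia (11); add Sofia.
Step 8: cheapest edge leaving the tree is Hanoi—Seoul (15); add Seoul.
MST edges: Cairo—Lagos, Cairo—Delhi, Delhi—Lima, Lima—Riga, Riga—Tokyo, Hanoi—Riga, Lagos—Sofia, Hanoi—Seoul; total weight 8+9+2+5+1+10+11+15 = 61.

61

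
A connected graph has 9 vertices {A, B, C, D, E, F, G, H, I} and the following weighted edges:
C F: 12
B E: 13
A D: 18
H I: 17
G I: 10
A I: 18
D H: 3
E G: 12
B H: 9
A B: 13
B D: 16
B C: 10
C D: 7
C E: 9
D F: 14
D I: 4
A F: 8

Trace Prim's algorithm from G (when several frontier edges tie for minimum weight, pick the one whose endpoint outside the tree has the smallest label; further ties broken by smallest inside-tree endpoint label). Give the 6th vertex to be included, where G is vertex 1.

Prim's algorithm from G:
Step 1: cheapest edge leaving the tree is G I (10); add I.
Step 2: cheapest edge leaving the tree is D I (4); add D.
Step 3: cheapest edge leaving the tree is D H (3); add H.
Step 4: cheapest edge leaving the tree is C D (7); add C.
Step 5: cheapest edge leaving the tree is B H (9); add B.
Step 6: cheapest edge leaving the tree is C E (9); add E.
Step 7: cheapest edge leaving the tree is C F (12); add F.
Step 8: cheapest edge leaving the tree is A F (8); add A.
Vertex order: G, I, D, H, C, B, E, F, A. The 6th vertex is B.

B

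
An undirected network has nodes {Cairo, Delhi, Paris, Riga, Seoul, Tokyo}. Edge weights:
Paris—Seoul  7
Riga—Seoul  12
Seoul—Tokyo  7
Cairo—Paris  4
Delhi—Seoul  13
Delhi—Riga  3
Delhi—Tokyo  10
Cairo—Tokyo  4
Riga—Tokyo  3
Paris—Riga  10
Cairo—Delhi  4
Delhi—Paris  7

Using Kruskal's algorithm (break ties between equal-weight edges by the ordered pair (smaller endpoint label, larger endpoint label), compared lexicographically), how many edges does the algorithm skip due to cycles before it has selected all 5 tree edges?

Sort edges by weight, then run Kruskal:
Delhi—Riga (3): add — endpoints in different components.
Riga—Tokyo (3): add — endpoints in different components.
Cairo—Delhi (4): add — endpoints in different components.
Cairo—Paris (4): add — endpoints in different components.
Cairo—Tokyo (4): skip — Cairo and Tokyo already connected.
Delhi—Paris (7): skip — Paris and Delhi already connected.
Paris—Seoul (7): add — endpoints in different components.
Edges rejected before the tree was complete: 2.

2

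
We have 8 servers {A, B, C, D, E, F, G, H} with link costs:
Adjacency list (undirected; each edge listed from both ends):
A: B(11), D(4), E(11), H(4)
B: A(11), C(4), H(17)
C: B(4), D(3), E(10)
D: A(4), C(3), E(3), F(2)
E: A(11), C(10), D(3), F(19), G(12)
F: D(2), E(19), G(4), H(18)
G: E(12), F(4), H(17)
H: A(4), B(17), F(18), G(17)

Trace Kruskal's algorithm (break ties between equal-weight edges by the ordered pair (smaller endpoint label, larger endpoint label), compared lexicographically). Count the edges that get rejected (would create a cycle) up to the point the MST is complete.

0

Kruskal's algorithm — process edges by increasing weight (ties by edge label):
D-F (2): add — endpoints in different components.
C-D (3): add — endpoints in different components.
D-E (3): add — endpoints in different components.
A-D (4): add — endpoints in different components.
A-H (4): add — endpoints in different components.
B-C (4): add — endpoints in different components.
F-G (4): add — endpoints in different components.
Edges rejected before the tree was complete: 0.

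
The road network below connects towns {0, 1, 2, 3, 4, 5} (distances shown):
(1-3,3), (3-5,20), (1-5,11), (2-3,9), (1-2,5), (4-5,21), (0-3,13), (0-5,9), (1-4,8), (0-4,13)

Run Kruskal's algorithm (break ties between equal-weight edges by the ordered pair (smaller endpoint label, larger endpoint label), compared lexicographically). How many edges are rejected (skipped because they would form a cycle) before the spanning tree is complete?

1

Sort edges by weight, then run Kruskal:
1-3 (3): add. Components now {0} {1,3} {2} {4} {5}
1-2 (5): add. Components now {0} {1,2,3} {4} {5}
1-4 (8): add. Components now {0} {1,2,3,4} {5}
0-5 (9): add. Components now {0,5} {1,2,3,4}
2-3 (9): skip — 2 and 3 already connected.
1-5 (11): add. Components now {0,1,2,3,4,5}
Edges rejected before the tree was complete: 1.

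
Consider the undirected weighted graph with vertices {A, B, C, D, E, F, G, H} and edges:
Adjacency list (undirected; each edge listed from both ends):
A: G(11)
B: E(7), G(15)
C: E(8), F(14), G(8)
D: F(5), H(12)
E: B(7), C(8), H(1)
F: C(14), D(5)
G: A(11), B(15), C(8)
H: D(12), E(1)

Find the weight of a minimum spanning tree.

Sort edges by weight, then run Kruskal:
E—H (1): add — endpoints in different components.
D—F (5): add — endpoints in different components.
B—E (7): add — endpoints in different components.
C—E (8): add — endpoints in different components.
C—G (8): add — endpoints in different components.
A—G (11): add — endpoints in different components.
D—H (12): add — endpoints in different components.
MST edges: E—H, D—F, B—E, C—E, C—G, A—G, D—H; total weight 1+5+7+8+8+11+12 = 52.

52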